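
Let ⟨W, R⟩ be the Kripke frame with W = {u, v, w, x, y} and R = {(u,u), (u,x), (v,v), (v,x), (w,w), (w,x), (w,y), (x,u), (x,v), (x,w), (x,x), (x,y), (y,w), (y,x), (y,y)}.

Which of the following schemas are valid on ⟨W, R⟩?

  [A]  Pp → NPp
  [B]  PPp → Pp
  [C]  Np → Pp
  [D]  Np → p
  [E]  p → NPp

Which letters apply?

R is reflexive: each world relates to itself.
R is symmetric: every R-edge is matched by its reverse.
R is not transitive: u R x and x R v but not u R v.
R is not euclidean: x R u and x R v but not u R v.
R is serial: every world has an R-successor.
(A) axiom 5: valid iff R is euclidean. R is not euclidean — not valid.
(B) PPp → Pp (the dual of axiom 4) characterises the transitive frames. R is not transitive — not valid.
(C) axiom D: valid iff R is serial. R is serial — valid.
(D) Np → p is axiom T; it is valid on a frame exactly when R is reflexive. R is reflexive, so valid.
(E) axiom B: valid iff R is symmetric. R is symmetric — valid.

C, D, E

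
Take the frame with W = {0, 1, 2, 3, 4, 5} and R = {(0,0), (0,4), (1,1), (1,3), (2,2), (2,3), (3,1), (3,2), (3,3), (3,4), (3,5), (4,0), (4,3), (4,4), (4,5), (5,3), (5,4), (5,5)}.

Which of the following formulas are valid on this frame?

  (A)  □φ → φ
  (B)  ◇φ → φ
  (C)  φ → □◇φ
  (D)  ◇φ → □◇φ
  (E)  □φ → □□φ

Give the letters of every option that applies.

A, C

R is reflexive: each world relates to itself.
R is symmetric: every R-edge is matched by its reverse.
R is not transitive: 0 R 4 and 4 R 3 but not 0 R 3.
R is not euclidean: 3 R 1 and 3 R 2 but not 1 R 2.
R is not a subset of the identity: 0 R 4 with 0 ≠ 4.
(A) □φ → φ is axiom T; it is valid on a frame exactly when R is reflexive. R is reflexive, so valid.
(B) ◇φ → φ (the converse of T) corresponds to R being a subset of the identity. Here R ⊄ identity, so not valid.
(C) φ → □◇φ is axiom B, which corresponds to symmetry. R is symmetric — valid.
(D) axiom 5: valid iff R is euclidean. R is not euclidean — not valid.
(E) □φ → □□φ is axiom 4, which corresponds to transitivity. R is not transitive — not valid.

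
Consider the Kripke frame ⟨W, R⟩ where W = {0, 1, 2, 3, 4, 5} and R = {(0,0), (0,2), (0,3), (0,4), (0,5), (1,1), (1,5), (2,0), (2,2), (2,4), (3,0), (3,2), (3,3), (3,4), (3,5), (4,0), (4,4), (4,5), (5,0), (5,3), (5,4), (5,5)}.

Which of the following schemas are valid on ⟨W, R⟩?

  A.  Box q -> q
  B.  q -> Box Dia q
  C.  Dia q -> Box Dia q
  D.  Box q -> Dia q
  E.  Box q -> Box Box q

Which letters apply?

R is reflexive: each world relates to itself.
R is not symmetric: 1 R 5 but not 5 R 1.
R is not transitive: 1 R 5 and 5 R 0 but not 1 R 0.
R is not euclidean: 0 R 2 and 0 R 3 but not 2 R 3.
R is serial: every world has an R-successor.
(A) axiom T: valid iff R is reflexive. R is reflexive — valid.
(B) q -> Box Dia q is axiom B; it is valid on a frame exactly when R is symmetric. R is not symmetric, so not valid.
(C) Dia q -> Box Dia q is axiom 5; it is valid on a frame exactly when R is euclidean. R is not euclidean, so not valid.
(D) Box q -> Dia q is axiom D; it is valid on a frame exactly when R is serial. R is serial, so valid.
(E) axiom 4: valid iff R is transitive. R is not transitive — not valid.

A, D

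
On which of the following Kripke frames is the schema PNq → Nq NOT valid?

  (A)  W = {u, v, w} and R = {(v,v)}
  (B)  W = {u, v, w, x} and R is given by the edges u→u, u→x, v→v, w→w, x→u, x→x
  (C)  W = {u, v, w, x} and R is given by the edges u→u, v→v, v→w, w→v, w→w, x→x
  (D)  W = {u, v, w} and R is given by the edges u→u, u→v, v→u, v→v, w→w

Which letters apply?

The schema PNq → Nq is the dual of axiom 5; it is valid on a frame iff R is euclidean.
(A) R is euclidean (any two R-successors of the same world are R-related), so the schema is valid here.
(B) R is euclidean (any two R-successors of the same world are R-related), so the schema is valid here.
(C) R is euclidean (any two R-successors of the same world are R-related), so the schema is valid here.
(D) R is euclidean (any two R-successors of the same world are R-related), so the schema is valid here.

none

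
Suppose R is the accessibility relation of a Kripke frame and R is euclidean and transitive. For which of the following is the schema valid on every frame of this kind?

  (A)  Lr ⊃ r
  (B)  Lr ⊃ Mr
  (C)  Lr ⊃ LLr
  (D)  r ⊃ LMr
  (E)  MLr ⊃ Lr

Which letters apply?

(A) axiom T: valid iff R is reflexive. Such an R need not be reflexive — not valid.
(B) axiom D: valid iff R is serial. Such an R need not be serial — not valid.
(C) Lr ⊃ LLr (axiom 4) characterises the transitive frames. Every such R is transitive — valid.
(D) r ⊃ LMr is axiom B, which corresponds to symmetry. Such an R need not be symmetric — not valid.
(E) the dual of axiom 5: valid iff R is euclidean. Every such R is euclidean — valid.

C, E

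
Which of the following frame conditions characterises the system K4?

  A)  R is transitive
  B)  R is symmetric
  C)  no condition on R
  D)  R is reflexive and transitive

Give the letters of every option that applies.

A

(A) K4 is sound and complete for exactly this class.
(B) this class determines KB, not K4.
(C) this class determines K, not K4.
(D) this class determines S4, not K4.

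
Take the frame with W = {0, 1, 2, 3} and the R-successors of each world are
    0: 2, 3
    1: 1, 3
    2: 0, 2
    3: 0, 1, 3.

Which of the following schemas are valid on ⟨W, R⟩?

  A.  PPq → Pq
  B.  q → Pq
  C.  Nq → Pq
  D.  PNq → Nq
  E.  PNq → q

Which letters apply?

C, E

R is not reflexive: not 0 R 0.
R is symmetric: every R-edge is matched by its reverse.
R is not transitive: 0 R 2 and 2 R 0 but not 0 R 0.
R is not euclidean: 0 R 2 and 0 R 3 but not 2 R 3.
R is serial: every world has an R-successor.
(A) the dual of axiom 4: valid iff R is transitive. R is not transitive — not valid.
(B) q → Pq (the dual of axiom T) characterises the reflexive frames. R is not reflexive — not valid.
(C) Nq → Pq (axiom D) characterises the serial frames. R is serial — valid.
(D) PNq → Nq is the dual of axiom 5, which corresponds to the euclidean property. R is not euclidean — not valid.
(E) the dual of axiom B: valid iff R is symmetric. R is symmetric — valid.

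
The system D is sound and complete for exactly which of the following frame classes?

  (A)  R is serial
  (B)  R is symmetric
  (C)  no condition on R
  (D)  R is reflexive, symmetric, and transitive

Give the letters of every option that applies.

(A) D is sound and complete for exactly this class.
(B) this class determines KB, not D.
(C) this class determines K, not D.
(D) this class determines S5, not D.

A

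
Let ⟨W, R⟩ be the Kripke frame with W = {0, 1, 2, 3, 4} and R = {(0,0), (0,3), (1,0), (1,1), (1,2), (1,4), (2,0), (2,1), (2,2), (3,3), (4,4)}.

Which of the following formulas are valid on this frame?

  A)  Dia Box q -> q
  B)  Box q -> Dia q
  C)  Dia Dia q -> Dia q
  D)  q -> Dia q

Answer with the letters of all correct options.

B, D

R is reflexive: each world relates to itself.
R is not symmetric: 0 R 3 but not 3 R 0.
R is not transitive: 1 R 0 and 0 R 3 but not 1 R 3.
R is serial: every world has an R-successor.
(A) Dia Box q -> q is the dual of axiom B; it is valid on a frame exactly when R is symmetric. R is not symmetric, so not valid.
(B) Box q -> Dia q is axiom D; it is valid on a frame exactly when R is serial. R is serial, so valid.
(C) Dia Dia q -> Dia q is the dual of axiom 4; it is valid on a frame exactly when R is transitive. R is not transitive, so not valid.
(D) q -> Dia q is the dual of axiom T, which corresponds to reflexivity. R is reflexive — valid.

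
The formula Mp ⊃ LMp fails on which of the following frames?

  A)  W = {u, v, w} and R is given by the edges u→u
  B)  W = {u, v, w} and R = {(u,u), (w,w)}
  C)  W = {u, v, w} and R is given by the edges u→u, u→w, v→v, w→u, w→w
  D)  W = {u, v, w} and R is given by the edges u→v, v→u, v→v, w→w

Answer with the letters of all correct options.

D

The schema Mp ⊃ LMp is axiom 5; it is valid on a frame iff R is euclidean.
(A) R is euclidean (any two R-successors of the same world are R-related), so the schema is valid here.
(B) R is euclidean (any two R-successors of the same world are R-related), so the schema is valid here.
(C) R is euclidean (any two R-successors of the same world are R-related), so the schema is valid here.
(D) R is not euclidean (v R u and v R u but not u R u), so the schema fails here.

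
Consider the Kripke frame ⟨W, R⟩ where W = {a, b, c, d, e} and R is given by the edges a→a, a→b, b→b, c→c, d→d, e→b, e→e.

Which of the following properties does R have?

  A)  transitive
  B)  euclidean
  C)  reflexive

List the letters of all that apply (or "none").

(A) transitive: R is closed under composition.
(B) not euclidean: a R b and a R a but not b R a.
(C) reflexive: each world relates to itself.

A, C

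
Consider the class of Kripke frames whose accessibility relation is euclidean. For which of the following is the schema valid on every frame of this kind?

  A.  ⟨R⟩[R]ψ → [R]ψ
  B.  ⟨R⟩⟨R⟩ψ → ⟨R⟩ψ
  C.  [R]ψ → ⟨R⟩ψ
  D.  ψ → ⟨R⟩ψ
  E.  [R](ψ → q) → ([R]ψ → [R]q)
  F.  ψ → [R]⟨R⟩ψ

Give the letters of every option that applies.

A, E

(A) ⟨R⟩[R]ψ → [R]ψ (the dual of axiom 5) characterises the euclidean frames. Every such R is euclidean — valid.
(B) ⟨R⟩⟨R⟩ψ → ⟨R⟩ψ (the dual of axiom 4) characterises the transitive frames. Such an R need not be transitive — not valid.
(C) [R]ψ → ⟨R⟩ψ is axiom D, which corresponds to seriality. Such an R need not be serial — not valid.
(D) ψ → ⟨R⟩ψ is the dual of axiom T, which corresponds to reflexivity. Such an R need not be reflexive — not valid.
(E) [R](ψ → q) → ([R]ψ → [R]q) is axiom K, valid on every Kripke frame — valid.
(F) ψ → [R]⟨R⟩ψ is axiom B, which corresponds to symmetry. Such an R need not be symmetric — not valid.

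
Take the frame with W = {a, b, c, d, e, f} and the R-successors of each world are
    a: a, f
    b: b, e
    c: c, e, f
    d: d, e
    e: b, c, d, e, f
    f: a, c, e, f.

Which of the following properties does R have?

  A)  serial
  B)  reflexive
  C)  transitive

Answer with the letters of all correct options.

A, B

(A) serial: every world has an R-successor.
(B) reflexive: each world relates to itself.
(C) not transitive: a R f and f R c but not a R c.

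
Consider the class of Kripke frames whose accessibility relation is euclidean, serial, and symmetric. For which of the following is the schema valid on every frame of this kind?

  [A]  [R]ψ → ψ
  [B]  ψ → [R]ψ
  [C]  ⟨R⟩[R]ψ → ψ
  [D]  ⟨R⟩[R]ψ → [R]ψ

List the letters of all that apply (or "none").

A, C, D

Serial, symmetric and euclidean together give transitive (from symmetry + euclidean) and then reflexive; the relation is an equivalence.
(A) [R]ψ → ψ is axiom T; it is valid on a frame exactly when R is reflexive. Every such R is reflexive, so valid.
(B) ψ → [R]ψ is equivalent to ◇p→p; it holds exactly when R ⊆ identity. Such an R need not be a subset of the identity — not valid.
(C) ⟨R⟩[R]ψ → ψ is the dual of axiom B; it is valid on a frame exactly when R is symmetric. Every such R is symmetric, so valid.
(D) ⟨R⟩[R]ψ → [R]ψ is the dual of axiom 5, which corresponds to the euclidean property. Every such R is euclidean — valid.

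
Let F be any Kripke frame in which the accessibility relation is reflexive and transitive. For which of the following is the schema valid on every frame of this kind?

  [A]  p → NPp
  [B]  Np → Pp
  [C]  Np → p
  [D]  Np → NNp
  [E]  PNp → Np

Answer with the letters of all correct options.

Reflexive relations are serial.
(A) p → NPp is axiom B; it is valid on a frame exactly when R is symmetric. Such an R need not be symmetric, so not valid.
(B) axiom D: valid iff R is serial. Every such R is serial — valid.
(C) Np → p is axiom T; it is valid on a frame exactly when R is reflexive. Every such R is reflexive, so valid.
(D) Np → NNp (axiom 4) characterises the transitive frames. Every such R is transitive — valid.
(E) the dual of axiom 5: valid iff R is euclidean. Such an R need not be euclidean — not valid.

B, C, D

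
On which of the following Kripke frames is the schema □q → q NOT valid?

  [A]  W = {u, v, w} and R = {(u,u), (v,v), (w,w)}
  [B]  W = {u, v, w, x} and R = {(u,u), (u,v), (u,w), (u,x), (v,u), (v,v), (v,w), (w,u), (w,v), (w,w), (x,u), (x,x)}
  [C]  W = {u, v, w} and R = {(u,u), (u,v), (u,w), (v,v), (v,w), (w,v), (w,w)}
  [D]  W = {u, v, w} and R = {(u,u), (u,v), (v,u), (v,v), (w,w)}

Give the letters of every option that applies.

The schema □q → q is axiom T; it is valid on a frame iff R is reflexive.
(A) R is reflexive (each world relates to itself), so the schema is valid here.
(B) R is reflexive (each world relates to itself), so the schema is valid here.
(C) R is reflexive (each world relates to itself), so the schema is valid here.
(D) R is reflexive (each world relates to itself), so the schema is valid here.

none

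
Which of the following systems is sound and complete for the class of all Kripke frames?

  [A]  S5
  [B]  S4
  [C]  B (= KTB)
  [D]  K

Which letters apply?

(A) S5 is determined by the class of reflexive, symmetric, and transitive frames.
(B) S4 is determined by the class of reflexive and transitive frames.
(C) B (= KTB) is determined by the class of reflexive and symmetric frames.
(D) K is determined by exactly this class.

D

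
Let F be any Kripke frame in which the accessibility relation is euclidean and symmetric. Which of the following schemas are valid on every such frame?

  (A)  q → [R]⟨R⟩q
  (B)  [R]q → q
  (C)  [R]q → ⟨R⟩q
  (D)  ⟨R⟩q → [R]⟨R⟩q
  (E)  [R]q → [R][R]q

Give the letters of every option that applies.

A symmetric euclidean relation is transitive (uRv and vRw give vRu by symmetry, then uRw by the euclidean condition, applied at v).
(A) axiom B: valid iff R is symmetric. Every such R is symmetric — valid.
(B) [R]q → q is axiom T; it is valid on a frame exactly when R is reflexive. Such an R need not be reflexive, so not valid.
(C) [R]q → ⟨R⟩q (axiom D) characterises the serial frames. Such an R need not be serial — not valid.
(D) axiom 5: valid iff R is euclidean. Every such R is euclidean — valid.
(E) [R]q → [R][R]q (axiom 4) characterises the transitive frames. Every such R is transitive — valid.

A, D, E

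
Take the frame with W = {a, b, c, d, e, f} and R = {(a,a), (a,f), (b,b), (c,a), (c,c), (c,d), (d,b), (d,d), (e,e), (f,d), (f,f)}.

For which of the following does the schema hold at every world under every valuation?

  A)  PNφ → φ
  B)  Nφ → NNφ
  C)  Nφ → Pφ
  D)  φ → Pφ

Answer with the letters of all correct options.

R is reflexive: each world relates to itself.
R is not symmetric: a R f but not f R a.
R is not transitive: a R f and f R d but not a R d.
R is serial: every world has an R-successor.
(A) PNφ → φ (the dual of axiom B) characterises the symmetric frames. R is not symmetric — not valid.
(B) Nφ → NNφ is axiom 4; it is valid on a frame exactly when R is transitive. R is not transitive, so not valid.
(C) Nφ → Pφ (axiom D) characterises the serial frames. R is serial — valid.
(D) φ → Pφ is the dual of axiom T; it is valid on a frame exactly when R is reflexive. R is reflexive, so valid.

C, D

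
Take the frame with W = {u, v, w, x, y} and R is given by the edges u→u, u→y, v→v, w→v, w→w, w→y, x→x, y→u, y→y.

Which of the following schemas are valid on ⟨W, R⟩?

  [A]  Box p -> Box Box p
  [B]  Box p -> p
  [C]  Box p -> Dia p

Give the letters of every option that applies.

B, C

R is reflexive: each world relates to itself.
R is not transitive: w R y and y R u but not w R u.
R is serial: every world has an R-successor.
(A) Box p -> Box Box p is axiom 4, which corresponds to transitivity. R is not transitive — not valid.
(B) Box p -> p is axiom T, which corresponds to reflexivity. R is reflexive — valid.
(C) Box p -> Dia p (axiom D) characterises the serial frames. R is serial — valid.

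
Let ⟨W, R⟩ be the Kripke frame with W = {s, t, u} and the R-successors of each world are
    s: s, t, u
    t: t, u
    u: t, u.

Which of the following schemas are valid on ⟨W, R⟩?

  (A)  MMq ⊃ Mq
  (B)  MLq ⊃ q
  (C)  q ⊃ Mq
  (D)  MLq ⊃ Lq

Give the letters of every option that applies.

A, C

R is reflexive: each world relates to itself.
R is not symmetric: s R t but not t R s.
R is transitive: R is closed under composition.
R is not euclidean: s R t and s R s but not t R s.
(A) the dual of axiom 4: valid iff R is transitive. R is transitive — valid.
(B) MLq ⊃ q (the dual of axiom B) characterises the symmetric frames. R is not symmetric — not valid.
(C) q ⊃ Mq is the dual of axiom T; it is valid on a frame exactly when R is reflexive. R is reflexive, so valid.
(D) MLq ⊃ Lq is the dual of axiom 5; it is valid on a frame exactly when R is euclidean. R is not euclidean, so not valid.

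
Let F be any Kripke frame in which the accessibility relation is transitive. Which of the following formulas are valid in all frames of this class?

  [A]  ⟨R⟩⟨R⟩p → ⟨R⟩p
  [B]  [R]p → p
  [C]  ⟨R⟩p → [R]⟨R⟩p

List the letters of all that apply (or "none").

A

(A) ⟨R⟩⟨R⟩p → ⟨R⟩p (the dual of axiom 4) characterises the transitive frames. Every such R is transitive — valid.
(B) axiom T: valid iff R is reflexive. Such an R need not be reflexive — not valid.
(C) axiom 5: valid iff R is euclidean. Such an R need not be euclidean — not valid.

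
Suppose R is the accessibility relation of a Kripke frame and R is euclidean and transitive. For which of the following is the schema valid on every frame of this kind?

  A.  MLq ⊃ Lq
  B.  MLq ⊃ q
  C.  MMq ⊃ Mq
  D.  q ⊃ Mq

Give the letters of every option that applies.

(A) MLq ⊃ Lq (the dual of axiom 5) characterises the euclidean frames. Every such R is euclidean — valid.
(B) the dual of axiom B: valid iff R is symmetric. Such an R need not be symmetric — not valid.
(C) MMq ⊃ Mq (the dual of axiom 4) characterises the transitive frames. Every such R is transitive — valid.
(D) the dual of axiom T: valid iff R is reflexive. Such an R need not be reflexive — not valid.

A, C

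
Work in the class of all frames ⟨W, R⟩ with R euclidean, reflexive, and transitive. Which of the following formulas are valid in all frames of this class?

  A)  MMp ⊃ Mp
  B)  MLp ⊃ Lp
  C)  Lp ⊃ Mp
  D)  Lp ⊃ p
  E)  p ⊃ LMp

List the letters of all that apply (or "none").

A relation that is euclidean, reflexive, and transitive is also serial and symmetric.
(A) MMp ⊃ Mp is the dual of axiom 4, which corresponds to transitivity. Every such R is transitive — valid.
(B) MLp ⊃ Lp (the dual of axiom 5) characterises the euclidean frames. Every such R is euclidean — valid.
(C) Lp ⊃ Mp (axiom D) characterises the serial frames. Every such R is serial — valid.
(D) Lp ⊃ p is axiom T, which corresponds to reflexivity. Every such R is reflexive — valid.
(E) p ⊃ LMp (axiom B) characterises the symmetric frames. Every such R is symmetric — valid.

A, B, C, D, E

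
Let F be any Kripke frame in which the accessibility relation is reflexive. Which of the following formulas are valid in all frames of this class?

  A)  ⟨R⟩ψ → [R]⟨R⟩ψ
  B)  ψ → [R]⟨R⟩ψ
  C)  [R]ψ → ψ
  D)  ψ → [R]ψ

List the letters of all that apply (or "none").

A reflexive relation is serial.
(A) axiom 5: valid iff R is euclidean. Such an R need not be euclidean — not valid.
(B) ψ → [R]⟨R⟩ψ is axiom B, which corresponds to symmetry. Such an R need not be symmetric — not valid.
(C) [R]ψ → ψ (axiom T) characterises the reflexive frames. Every such R is reflexive — valid.
(D) ψ → [R]ψ is valid only on frames where every R-edge is a self-loop. Such an R need not be a subset of the identity — not valid.

C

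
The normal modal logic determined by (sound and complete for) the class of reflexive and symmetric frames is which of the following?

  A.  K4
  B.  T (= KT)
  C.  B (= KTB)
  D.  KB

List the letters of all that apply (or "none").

(A) K4 is determined by the class of transitive frames.
(B) T (= KT) is determined by the class of reflexive frames.
(C) B (= KTB) is determined by exactly this class.
(D) KB is determined by the class of symmetric frames.

C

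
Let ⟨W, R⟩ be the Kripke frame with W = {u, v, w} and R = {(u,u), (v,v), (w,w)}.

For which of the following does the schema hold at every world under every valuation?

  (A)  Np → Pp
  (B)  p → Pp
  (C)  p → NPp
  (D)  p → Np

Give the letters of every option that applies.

A, B, C, D

R is reflexive: each world relates to itself.
R is symmetric: every R-edge is matched by its reverse.
R is serial: every world has an R-successor.
R is a subset of the identity: every R-edge is a self-loop.
(A) Np → Pp is axiom D, which corresponds to seriality. R is serial — valid.
(B) p → Pp (the dual of axiom T) characterises the reflexive frames. R is reflexive — valid.
(C) p → NPp (axiom B) characterises the symmetric frames. R is symmetric — valid.
(D) p → Np (equivalent to ◇p→p) corresponds to R being a subset of the identity. Here R ⊆ identity, so valid.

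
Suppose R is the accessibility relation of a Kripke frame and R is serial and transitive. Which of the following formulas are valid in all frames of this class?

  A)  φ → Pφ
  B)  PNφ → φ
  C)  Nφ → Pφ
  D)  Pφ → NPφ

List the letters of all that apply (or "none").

(A) the dual of axiom T: valid iff R is reflexive. Such an R need not be reflexive — not valid.
(B) PNφ → φ is the dual of axiom B; it is valid on a frame exactly when R is symmetric. Such an R need not be symmetric, so not valid.
(C) Nφ → Pφ is axiom D; it is valid on a frame exactly when R is serial. Every such R is serial, so valid.
(D) Pφ → NPφ (axiom 5) characterises the euclidean frames. Such an R need not be euclidean — not valid.

C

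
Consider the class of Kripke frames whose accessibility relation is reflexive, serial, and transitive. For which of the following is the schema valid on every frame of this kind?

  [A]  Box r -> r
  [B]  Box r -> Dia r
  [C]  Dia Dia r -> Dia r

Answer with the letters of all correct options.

A, B, C

(A) Box r -> r is axiom T, which corresponds to reflexivity. Every such R is reflexive — valid.
(B) Box r -> Dia r is axiom D, which corresponds to seriality. Every such R is serial — valid.
(C) Dia Dia r -> Dia r is the dual of axiom 4, which corresponds to transitivity. Every such R is transitive — valid.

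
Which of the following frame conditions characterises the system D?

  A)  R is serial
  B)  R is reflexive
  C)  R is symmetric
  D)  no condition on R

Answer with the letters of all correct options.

A

(A) D is sound and complete for exactly this class.
(B) this class determines T (= KT), not D.
(C) this class determines KB, not D.
(D) this class determines K, not D.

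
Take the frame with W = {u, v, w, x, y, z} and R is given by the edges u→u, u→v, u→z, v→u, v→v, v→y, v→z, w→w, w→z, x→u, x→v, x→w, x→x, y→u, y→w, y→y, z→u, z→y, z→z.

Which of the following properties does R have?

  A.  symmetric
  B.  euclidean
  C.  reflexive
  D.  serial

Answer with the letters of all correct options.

C, D

(A) not symmetric: v R y but not y R v.
(B) not euclidean: u R z and u R v but not z R v.
(C) reflexive: each world relates to itself.
(D) serial: every world has an R-successor.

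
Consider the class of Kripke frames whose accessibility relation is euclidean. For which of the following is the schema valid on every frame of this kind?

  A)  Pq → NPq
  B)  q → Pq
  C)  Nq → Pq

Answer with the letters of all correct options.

(A) Pq → NPq (axiom 5) characterises the euclidean frames. Every such R is euclidean — valid.
(B) q → Pq is the dual of axiom T, which corresponds to reflexivity. Such an R need not be reflexive — not valid.
(C) axiom D: valid iff R is serial. Such an R need not be serial — not valid.

A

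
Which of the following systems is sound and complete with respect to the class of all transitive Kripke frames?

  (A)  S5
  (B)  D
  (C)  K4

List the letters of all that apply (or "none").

(A) S5 is determined by the class of reflexive, symmetric, and transitive frames.
(B) D is determined by the class of serial frames.
(C) K4 is determined by exactly this class.

C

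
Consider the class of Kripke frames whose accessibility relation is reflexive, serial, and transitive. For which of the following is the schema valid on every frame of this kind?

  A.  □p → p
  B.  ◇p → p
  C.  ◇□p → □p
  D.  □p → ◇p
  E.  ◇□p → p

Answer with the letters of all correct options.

A, D

(A) □p → p is axiom T; it is valid on a frame exactly when R is reflexive. Every such R is reflexive, so valid.
(B) ◇p → p is the converse of T; it holds exactly when R ⊆ identity. Such an R need not be a subset of the identity — not valid.
(C) ◇□p → □p (the dual of axiom 5) characterises the euclidean frames. Such an R need not be euclidean — not valid.
(D) axiom D: valid iff R is serial. Every such R is serial — valid.
(E) the dual of axiom B: valid iff R is symmetric. Such an R need not be symmetric — not valid.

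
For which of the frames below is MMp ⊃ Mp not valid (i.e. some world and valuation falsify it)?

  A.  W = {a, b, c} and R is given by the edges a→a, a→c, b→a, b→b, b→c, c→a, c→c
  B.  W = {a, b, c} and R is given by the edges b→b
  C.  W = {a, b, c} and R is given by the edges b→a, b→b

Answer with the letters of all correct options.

The schema MMp ⊃ Mp is the dual of axiom 4; it is valid on a frame iff R is transitive.
(A) R is transitive (R is closed under composition), so the schema is valid here.
(B) R is transitive (R is closed under composition), so the schema is valid here.
(C) R is transitive (R is closed under composition), so the schema is valid here.

none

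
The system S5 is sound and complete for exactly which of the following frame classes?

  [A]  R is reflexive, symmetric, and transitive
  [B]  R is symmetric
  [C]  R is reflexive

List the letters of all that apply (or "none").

A

(A) S5 is sound and complete for exactly this class.
(B) this class determines KB, not S5.
(C) this class determines T (= KT), not S5.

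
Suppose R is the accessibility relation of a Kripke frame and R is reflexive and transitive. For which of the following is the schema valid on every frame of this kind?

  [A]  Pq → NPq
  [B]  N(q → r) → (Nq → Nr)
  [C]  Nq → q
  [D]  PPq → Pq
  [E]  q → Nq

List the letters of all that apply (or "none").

B, C, D

Reflexive relations are serial.
(A) Pq → NPq (axiom 5) characterises the euclidean frames. Such an R need not be euclidean — not valid.
(B) N(q → r) → (Nq → Nr) is the K axiom; it holds on all frames — valid.
(C) Nq → q (axiom T) characterises the reflexive frames. Every such R is reflexive — valid.
(D) PPq → Pq is the dual of axiom 4, which corresponds to transitivity. Every such R is transitive — valid.
(E) q → Nq is equivalent to ◇p→p; it holds exactly when R ⊆ identity. Such an R need not be a subset of the identity — not valid.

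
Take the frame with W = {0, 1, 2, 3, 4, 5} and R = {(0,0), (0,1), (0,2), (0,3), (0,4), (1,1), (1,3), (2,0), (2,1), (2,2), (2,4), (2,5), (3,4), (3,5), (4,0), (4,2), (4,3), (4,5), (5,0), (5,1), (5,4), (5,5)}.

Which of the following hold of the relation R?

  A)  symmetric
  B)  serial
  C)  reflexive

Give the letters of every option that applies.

(A) not symmetric: 0 R 1 but not 1 R 0.
(B) serial: every world has an R-successor.
(C) not reflexive: not 3 R 3.

B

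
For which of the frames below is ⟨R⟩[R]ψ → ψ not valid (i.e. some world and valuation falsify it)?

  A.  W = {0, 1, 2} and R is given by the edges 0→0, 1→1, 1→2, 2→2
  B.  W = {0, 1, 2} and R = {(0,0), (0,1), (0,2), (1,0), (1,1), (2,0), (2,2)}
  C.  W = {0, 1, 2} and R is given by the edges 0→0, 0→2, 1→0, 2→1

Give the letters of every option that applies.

The schema ⟨R⟩[R]ψ → ψ is the dual of axiom B; it is valid on a frame iff R is symmetric.
(A) R is not symmetric (1 R 2 but not 2 R 1), so the schema fails here.
(B) R is symmetric (every R-edge is matched by its reverse), so the schema is valid here.
(C) R is not symmetric (0 R 2 but not 2 R 0), so the schema fails here.

A, C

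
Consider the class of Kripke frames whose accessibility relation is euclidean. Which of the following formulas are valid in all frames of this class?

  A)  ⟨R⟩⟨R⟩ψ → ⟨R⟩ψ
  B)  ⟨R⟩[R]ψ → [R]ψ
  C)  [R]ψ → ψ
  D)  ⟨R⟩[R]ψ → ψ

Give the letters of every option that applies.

B

(A) ⟨R⟩⟨R⟩ψ → ⟨R⟩ψ is the dual of axiom 4, which corresponds to transitivity. Such an R need not be transitive — not valid.
(B) ⟨R⟩[R]ψ → [R]ψ (the dual of axiom 5) characterises the euclidean frames. Every such R is euclidean — valid.
(C) [R]ψ → ψ (axiom T) characterises the reflexive frames. Such an R need not be reflexive — not valid.
(D) the dual of axiom B: valid iff R is symmetric. Such an R need not be symmetric — not valid.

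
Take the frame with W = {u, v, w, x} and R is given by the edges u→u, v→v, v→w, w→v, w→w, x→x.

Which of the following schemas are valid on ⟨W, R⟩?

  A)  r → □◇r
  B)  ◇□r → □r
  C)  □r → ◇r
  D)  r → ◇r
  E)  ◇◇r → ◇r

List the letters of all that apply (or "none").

R is reflexive: each world relates to itself.
R is symmetric: every R-edge is matched by its reverse.
R is transitive: R is closed under composition.
R is euclidean: any two R-successors of the same world are R-related.
R is serial: every world has an R-successor.
(A) axiom B: valid iff R is symmetric. R is symmetric — valid.
(B) ◇□r → □r is the dual of axiom 5; it is valid on a frame exactly when R is euclidean. R is euclidean, so valid.
(C) axiom D: valid iff R is serial. R is serial — valid.
(D) r → ◇r (the dual of axiom T) characterises the reflexive frames. R is reflexive — valid.
(E) the dual of axiom 4: valid iff R is transitive. R is transitive — valid.

A, B, C, D, E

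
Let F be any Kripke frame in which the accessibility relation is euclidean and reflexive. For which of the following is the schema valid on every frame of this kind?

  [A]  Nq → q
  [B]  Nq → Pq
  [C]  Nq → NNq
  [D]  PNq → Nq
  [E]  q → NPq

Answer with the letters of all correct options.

A reflexive euclidean relation is also symmetric (from wRw and wRv the euclidean condition gives vRw) and hence transitive; it is an equivalence relation.
(A) axiom T: valid iff R is reflexive. Every such R is reflexive — valid.
(B) axiom D: valid iff R is serial. Every such R is serial — valid.
(C) Nq → NNq (axiom 4) characterises the transitive frames. Every such R is transitive — valid.
(D) PNq → Nq (the dual of axiom 5) characterises the euclidean frames. Every such R is euclidean — valid.
(E) q → NPq (axiom B) characterises the symmetric frames. Every such R is symmetric — valid.

A, B, C, D, E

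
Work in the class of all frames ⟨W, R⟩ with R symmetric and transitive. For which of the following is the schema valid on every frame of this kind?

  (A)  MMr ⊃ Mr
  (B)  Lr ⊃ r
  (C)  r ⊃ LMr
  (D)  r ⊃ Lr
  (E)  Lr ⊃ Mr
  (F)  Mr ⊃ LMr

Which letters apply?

A symmetric transitive relation is euclidean (uRv and uRw give vRu by symmetry, then vRw by transitivity).
(A) MMr ⊃ Mr is the dual of axiom 4; it is valid on a frame exactly when R is transitive. Every such R is transitive, so valid.
(B) Lr ⊃ r is axiom T; it is valid on a frame exactly when R is reflexive. Such an R need not be reflexive, so not valid.
(C) axiom B: valid iff R is symmetric. Every such R is symmetric — valid.
(D) r ⊃ Lr (equivalent to ◇p→p) corresponds to R being a subset of the identity. Such an R need not be a subset of the identity, so not valid.
(E) Lr ⊃ Mr is axiom D, which corresponds to seriality. Such an R need not be serial — not valid.
(F) axiom 5: valid iff R is euclidean. Every such R is euclidean — valid.

A, C, F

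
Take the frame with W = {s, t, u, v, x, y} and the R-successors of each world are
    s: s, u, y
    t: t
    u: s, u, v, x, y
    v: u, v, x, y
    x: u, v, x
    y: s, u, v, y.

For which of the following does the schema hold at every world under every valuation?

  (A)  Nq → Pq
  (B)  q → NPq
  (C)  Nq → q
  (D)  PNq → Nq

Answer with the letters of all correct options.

A, B, C

R is reflexive: each world relates to itself.
R is symmetric: every R-edge is matched by its reverse.
R is not euclidean: u R s and u R v but not s R v.
R is serial: every world has an R-successor.
(A) Nq → Pq is axiom D; it is valid on a frame exactly when R is serial. R is serial, so valid.
(B) q → NPq is axiom B; it is valid on a frame exactly when R is symmetric. R is symmetric, so valid.
(C) Nq → q is axiom T; it is valid on a frame exactly when R is reflexive. R is reflexive, so valid.
(D) PNq → Nq (the dual of axiom 5) characterises the euclidean frames. R is not euclidean — not valid.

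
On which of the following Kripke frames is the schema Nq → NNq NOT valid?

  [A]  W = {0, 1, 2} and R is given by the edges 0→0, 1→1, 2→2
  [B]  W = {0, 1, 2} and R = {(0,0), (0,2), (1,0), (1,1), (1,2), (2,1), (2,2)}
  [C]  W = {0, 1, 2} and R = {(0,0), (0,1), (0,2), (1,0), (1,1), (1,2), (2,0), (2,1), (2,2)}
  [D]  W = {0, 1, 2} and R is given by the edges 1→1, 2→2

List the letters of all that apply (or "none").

The schema Nq → NNq is axiom 4; it is valid on a frame iff R is transitive.
(A) R is transitive (R is closed under composition), so the schema is valid here.
(B) R is not transitive (0 R 2 and 2 R 1 but not 0 R 1), so the schema fails here.
(C) R is transitive (R is closed under composition), so the schema is valid here.
(D) R is transitive (R is closed under composition), so the schema is valid here.

B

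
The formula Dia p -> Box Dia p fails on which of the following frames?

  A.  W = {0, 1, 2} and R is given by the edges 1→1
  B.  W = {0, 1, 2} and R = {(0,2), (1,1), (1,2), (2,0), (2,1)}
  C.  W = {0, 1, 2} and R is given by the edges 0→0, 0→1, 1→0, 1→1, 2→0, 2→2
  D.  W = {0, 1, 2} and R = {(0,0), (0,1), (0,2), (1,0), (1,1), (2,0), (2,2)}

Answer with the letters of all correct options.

The schema Dia p -> Box Dia p is axiom 5; it is valid on a frame iff R is euclidean.
(A) R is euclidean (any two R-successors of the same world are R-related), so the schema is valid here.
(B) R is not euclidean (2 R 0 and 2 R 1 but not 0 R 1), so the schema fails here.
(C) R is not euclidean (2 R 0 and 2 R 2 but not 0 R 2), so the schema fails here.
(D) R is not euclidean (0 R 1 and 0 R 2 but not 1 R 2), so the schema fails here.

B, C, D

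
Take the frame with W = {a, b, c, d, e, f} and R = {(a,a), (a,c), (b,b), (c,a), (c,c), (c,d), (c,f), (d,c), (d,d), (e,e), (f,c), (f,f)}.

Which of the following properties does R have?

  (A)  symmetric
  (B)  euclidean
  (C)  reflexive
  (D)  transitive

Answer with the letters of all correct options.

A, C

(A) symmetric: every R-edge is matched by its reverse.
(B) not euclidean: c R a and c R d but not a R d.
(C) reflexive: each world relates to itself.
(D) not transitive: a R c and c R d but not a R d.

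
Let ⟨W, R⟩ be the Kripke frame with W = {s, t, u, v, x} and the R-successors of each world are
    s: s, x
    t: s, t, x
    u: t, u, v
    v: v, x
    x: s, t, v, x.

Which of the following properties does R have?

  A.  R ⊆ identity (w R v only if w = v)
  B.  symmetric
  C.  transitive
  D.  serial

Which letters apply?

D

(A) not ⊆ identity: s R x with s ≠ x.
(B) not symmetric: t R s but not s R t.
(C) not transitive: s R x and x R t but not s R t.
(D) serial: every world has an R-successor.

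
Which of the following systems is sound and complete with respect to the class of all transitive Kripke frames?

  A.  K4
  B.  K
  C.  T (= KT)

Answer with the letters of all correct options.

(A) K4 is determined by exactly this class.
(B) K is determined by the class of arbitrary frames.
(C) T (= KT) is determined by the class of reflexive frames.

A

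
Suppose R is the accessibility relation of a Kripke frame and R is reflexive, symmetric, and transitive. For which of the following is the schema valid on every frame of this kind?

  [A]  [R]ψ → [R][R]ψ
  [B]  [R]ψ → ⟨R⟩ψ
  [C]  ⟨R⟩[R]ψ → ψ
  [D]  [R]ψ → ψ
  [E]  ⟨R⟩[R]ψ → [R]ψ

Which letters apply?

A, B, C, D, E

A relation that is reflexive, symmetric, and transitive is also euclidean and serial.
(A) [R]ψ → [R][R]ψ (axiom 4) characterises the transitive frames. Every such R is transitive — valid.
(B) axiom D: valid iff R is serial. Every such R is serial — valid.
(C) ⟨R⟩[R]ψ → ψ is the dual of axiom B, which corresponds to symmetry. Every such R is symmetric — valid.
(D) axiom T: valid iff R is reflexive. Every such R is reflexive — valid.
(E) the dual of axiom 5: valid iff R is euclidean. Every such R is euclidean — valid.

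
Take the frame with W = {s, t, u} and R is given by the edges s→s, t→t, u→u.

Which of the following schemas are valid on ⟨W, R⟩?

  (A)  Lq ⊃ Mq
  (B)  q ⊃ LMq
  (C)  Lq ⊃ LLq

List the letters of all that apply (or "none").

R is symmetric: every R-edge is matched by its reverse.
R is transitive: R is closed under composition.
R is serial: every world has an R-successor.
(A) axiom D: valid iff R is serial. R is serial — valid.
(B) axiom B: valid iff R is symmetric. R is symmetric — valid.
(C) Lq ⊃ LLq is axiom 4, which corresponds to transitivity. R is transitive — valid.

A, B, C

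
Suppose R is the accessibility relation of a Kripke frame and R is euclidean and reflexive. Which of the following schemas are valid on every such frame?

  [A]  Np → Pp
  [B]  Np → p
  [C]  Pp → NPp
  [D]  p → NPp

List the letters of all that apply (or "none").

A, B, C, D

A reflexive euclidean relation is also symmetric (from wRw and wRv the euclidean condition gives vRw) and hence transitive; it is an equivalence relation.
(A) Np → Pp (axiom D) characterises the serial frames. Every such R is serial — valid.
(B) Np → p is axiom T; it is valid on a frame exactly when R is reflexive. Every such R is reflexive, so valid.
(C) axiom 5: valid iff R is euclidean. Every such R is euclidean — valid.
(D) p → NPp is axiom B; it is valid on a frame exactly when R is symmetric. Every such R is symmetric, so valid.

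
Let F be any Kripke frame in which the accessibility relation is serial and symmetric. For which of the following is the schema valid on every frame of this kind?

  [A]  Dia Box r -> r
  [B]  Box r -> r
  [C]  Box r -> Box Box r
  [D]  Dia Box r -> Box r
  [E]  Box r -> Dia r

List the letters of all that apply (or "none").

(A) the dual of axiom B: valid iff R is symmetric. Every such R is symmetric — valid.
(B) axiom T: valid iff R is reflexive. Such an R need not be reflexive — not valid.
(C) Box r -> Box Box r is axiom 4; it is valid on a frame exactly when R is transitive. Such an R need not be transitive, so not valid.
(D) the dual of axiom 5: valid iff R is euclidean. Such an R need not be euclidean — not valid.
(E) axiom D: valid iff R is serial. Every such R is serial — valid.

A, E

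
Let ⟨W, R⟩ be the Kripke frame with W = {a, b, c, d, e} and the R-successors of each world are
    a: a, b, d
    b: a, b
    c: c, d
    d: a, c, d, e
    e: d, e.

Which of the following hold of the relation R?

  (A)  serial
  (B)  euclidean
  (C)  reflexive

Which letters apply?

(A) serial: every world has an R-successor.
(B) not euclidean: a R b and a R d but not b R d.
(C) reflexive: each world relates to itself.

A, C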